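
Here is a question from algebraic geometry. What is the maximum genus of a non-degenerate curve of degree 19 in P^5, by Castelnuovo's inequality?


Castelnuovo's bound: write d - 1 = m(r-1) + epsilon with 0 <= epsilon < r-1.
d - 1 = 19 - 1 = 18
r - 1 = 5 - 1 = 4
18 = 4*4 + 2, so m = 4, epsilon = 2
pi(d, r) = m(m-1)(r-1)/2 + m*epsilon
= 4*3*4/2 + 4*2
= 48/2 + 8
= 24 + 8 = 32

32


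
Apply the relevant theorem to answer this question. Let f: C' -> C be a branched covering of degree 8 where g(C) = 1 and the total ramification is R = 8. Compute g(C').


Riemann-Hurwitz formula: 2g' - 2 = d(2g - 2) + R
Given: d = 8, g = 1, R = 8
2g' - 2 = 8*(2*1 - 2) + 8
2g' - 2 = 8*0 + 8
2g' - 2 = 0 + 8 = 8
2g' = 10
g' = 5

5


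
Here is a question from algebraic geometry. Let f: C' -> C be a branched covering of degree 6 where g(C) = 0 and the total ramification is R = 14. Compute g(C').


Riemann-Hurwitz formula: 2g' - 2 = d(2g - 2) + R
Given: d = 6, g = 0, R = 14
2g' - 2 = 6*(2*0 - 2) + 14
2g' - 2 = 6*(-2) + 14
2g' - 2 = -12 + 14 = 2
2g' = 4
g' = 2

2


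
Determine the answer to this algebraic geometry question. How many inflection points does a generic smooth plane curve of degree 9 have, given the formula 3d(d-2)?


For a general smooth plane curve C of degree d, the inflection points are
the intersection of C with its Hessian curve, which has degree 3(d-2).
By Bezout, the total intersection number is d * 3(d-2) = 9 * 21 = 189.
For a general curve every flex is ordinary, so each contributes
multiplicity 1 to C·Hess(C), and the number of distinct inflection
points is 3d(d-2).
Inflection points = 3*9*(9-2) = 3*9*7 = 189

189


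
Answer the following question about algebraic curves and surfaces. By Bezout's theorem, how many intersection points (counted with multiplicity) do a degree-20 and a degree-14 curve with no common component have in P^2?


Bezout's theorem states the intersection count equals the product of degrees.
Intersection count = 20 * 14 = 280

280


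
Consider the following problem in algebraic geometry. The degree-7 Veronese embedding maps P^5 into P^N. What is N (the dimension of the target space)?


The Veronese embedding v_d: P^n -> P^N maps each point to all
degree-d monomials in n+1 homogeneous coordinates.
N = C(n+d, d) - 1
N = C(5+7, 7) - 1
N = C(12, 7) - 1
C(12, 7) = 792
N = 792 - 1 = 791

791


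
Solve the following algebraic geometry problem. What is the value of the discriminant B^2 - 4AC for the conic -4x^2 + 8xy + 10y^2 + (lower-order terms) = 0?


The discriminant of a conic Ax^2 + Bxy + Cy^2 + ... = 0 is B^2 - 4AC.
B^2 = 8^2 = 64
4AC = 4*(-4)*10 = -160
Discriminant = 64 + 160 = 224

224


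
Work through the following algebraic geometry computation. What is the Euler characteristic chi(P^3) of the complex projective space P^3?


The complex projective space P^3 has one cell in each even real dimension 0, 2, ..., 6.
The cohomology groups are H^{2k}(P^3) = Z for k = 0,...,3, and 0 otherwise.
Euler characteristic = sum of Betti numbers = 1 per even-dimensional cohomology group.
chi(P^3) = 3 + 1 = 4

4


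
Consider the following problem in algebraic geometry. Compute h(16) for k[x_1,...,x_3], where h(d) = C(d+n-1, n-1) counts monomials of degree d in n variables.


The Hilbert function for the polynomial ring in 3 variables is:
h(d) = C(d+n-1, n-1)
h(16) = C(16+3-1, 3-1) = C(18, 2)
= 18! / (2! * 16!)
= 153

153


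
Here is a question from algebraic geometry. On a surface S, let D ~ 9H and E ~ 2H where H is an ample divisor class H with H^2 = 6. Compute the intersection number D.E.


Using bilinearity of the intersection pairing on a surface S:
(aH).(bH) = ab * (H.H)
We have H^2 = 6.
D.E = (9H).(2H) = 9*2*6
= 18*6
= 108

108


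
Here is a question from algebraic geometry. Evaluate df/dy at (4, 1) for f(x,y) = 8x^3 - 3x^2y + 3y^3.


df/dy = (-3)*x^2 + 3*3*y^2
At (4,1): (-3)*4^2 + 3*3*1^2
= -48 + 9
= -39

-39


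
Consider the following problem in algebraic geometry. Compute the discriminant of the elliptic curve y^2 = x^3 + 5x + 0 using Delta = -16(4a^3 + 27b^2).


Compute each component:
4a^3 = 4*5^3 = 4*125 = 500
27b^2 = 27*0^2 = 27*0 = 0
4a^3 + 27b^2 = 500 + 0 = 500
Delta = -16*500 = -8000

-8000


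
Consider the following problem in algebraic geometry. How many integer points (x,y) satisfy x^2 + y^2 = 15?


Systematically check integer values of x where x^2 <= 15.
For each valid x, check if 15 - x^2 is a perfect square.
Total integer solutions found: 0

0


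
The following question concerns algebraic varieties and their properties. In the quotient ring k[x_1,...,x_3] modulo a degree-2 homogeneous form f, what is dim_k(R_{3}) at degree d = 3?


For R = k[x_1,...,x_n]/(f) with f homogeneous of degree e:
The Hilbert series is (1 - t^e)/(1 - t)^n.
So h(d) = C(d+n-1, n-1) - C(d-e+n-1, n-1) for d >= e.
With n=3, e=2, d=3:
C(3+3-1, 3-1) = C(5, 2) = 10
C(3-2+3-1, 3-1) = C(3, 2) = 3
h(3) = 10 - 3 = 7

7


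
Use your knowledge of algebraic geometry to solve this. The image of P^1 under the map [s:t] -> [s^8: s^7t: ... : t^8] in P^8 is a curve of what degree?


The rational normal curve in P^8 is the image of P^1 under the 8-uple Veronese.
A general hyperplane in P^8 pulls back to a degree-8 form on P^1, which has 8 zeros,
so the curve meets a general hyperplane in 8 points. Degree = 8.

8


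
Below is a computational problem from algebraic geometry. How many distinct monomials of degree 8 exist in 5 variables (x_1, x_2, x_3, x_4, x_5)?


The number of degree-8 monomials in 5 variables is C(d+n-1, n-1).
= C(8+5-1, 5-1) = C(12, 4)
= 495

495


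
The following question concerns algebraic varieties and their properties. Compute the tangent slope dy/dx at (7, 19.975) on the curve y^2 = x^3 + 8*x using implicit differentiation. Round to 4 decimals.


Using implicit differentiation of y^2 = x^3 + 8*x:
2y * dy/dx = 3x^2 + 8
dy/dx = (3x^2 + 8)/(2y)
Numerator: 3*7^2 + 8 = 155
Denominator: 2*19.975 = 39.95
dy/dx = 155/39.95 = 3.8798

3.8798


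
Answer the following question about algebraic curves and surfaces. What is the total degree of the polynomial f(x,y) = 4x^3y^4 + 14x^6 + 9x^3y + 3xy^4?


Examine each term for its total degree (sum of exponents).
  Term '4x^3y^4' has total degree 3+4 = 7.
  Term '14x^6' has total degree 6+0 = 6.
  Term '9x^3y' has total degree 3+1 = 4.
  Term '3xy^4' has total degree 1+4 = 5.
The maximum total degree among all terms is 7.

7


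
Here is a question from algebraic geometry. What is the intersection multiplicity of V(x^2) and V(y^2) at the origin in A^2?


The intersection multiplicity of V(x^a) and V(y^b) at the origin is:
I(O; V(x^2), V(y^2)) = dim_k(k[x,y]/(x^2, y^2))
A basis for k[x,y]/(x^2, y^2) is the set of monomials x^i * y^j
where 0 <= i < 2 and 0 <= j < 2.
The number of such monomials is 2 * 2 = 4

4


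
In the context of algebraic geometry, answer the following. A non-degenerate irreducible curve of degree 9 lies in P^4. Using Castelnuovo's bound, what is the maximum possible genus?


Castelnuovo's bound: write d - 1 = m(r-1) + epsilon with 0 <= epsilon < r-1.
d - 1 = 9 - 1 = 8
r - 1 = 4 - 1 = 3
8 = 2*3 + 2, so m = 2, epsilon = 2
pi(d, r) = m(m-1)(r-1)/2 + m*epsilon
= 2*1*3/2 + 2*2
= 6/2 + 4
= 3 + 4 = 7

7


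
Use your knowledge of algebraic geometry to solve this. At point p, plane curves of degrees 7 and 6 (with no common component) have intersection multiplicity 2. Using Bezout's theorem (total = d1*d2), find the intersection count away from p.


By Bezout's theorem, the total intersection number is d1 * d2.
Total = 7 * 6 = 42
Intersection multiplicity at p = 2
Remaining intersections = 42 - 2 = 40

40


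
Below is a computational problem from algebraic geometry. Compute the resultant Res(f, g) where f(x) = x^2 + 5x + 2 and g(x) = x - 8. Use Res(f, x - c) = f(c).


For Res(f, x - c), we evaluate f at x = c.
f(8) = 8^2 + 5*8 + 2
= 64 + 40 + 2
= 104 + 2 = 106
Res(f, g) = 106

106


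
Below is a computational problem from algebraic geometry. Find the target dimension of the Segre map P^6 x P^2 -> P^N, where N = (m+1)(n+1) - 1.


The Segre embedding maps P^m x P^n into P^N via
all products of coordinates from each factor.
N = (m+1)(n+1) - 1
N = (6+1)(2+1) - 1
N = 7*3 - 1
N = 21 - 1 = 20

20


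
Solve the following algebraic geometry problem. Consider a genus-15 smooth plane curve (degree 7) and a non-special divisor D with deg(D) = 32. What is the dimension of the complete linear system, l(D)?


First, compute the genus of a smooth plane curve of degree 7:
g = (d-1)(d-2)/2 = (7-1)(7-2)/2 = 15
For a non-special divisor D (i.e., h^1(D) = 0), Riemann-Roch gives:
l(D) = deg(D) - g + 1
Since deg(D) = 32 >= 2g - 1 = 29, D is non-special.
l(D) = 32 - 15 + 1 = 18

18


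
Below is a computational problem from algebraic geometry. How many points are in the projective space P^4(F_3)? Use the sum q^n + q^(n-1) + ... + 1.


P^4(F_3) has (q^(n+1) - 1)/(q - 1) points.
= 3^4 + 3^3 + 3^2 + 3^1 + 3^0
= 81 + 27 + 9 + 3 + 1
= 121

121


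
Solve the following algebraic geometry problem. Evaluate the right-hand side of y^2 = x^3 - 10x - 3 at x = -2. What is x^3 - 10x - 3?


Compute x^3 - 10x - 3 at x = -2:
x^3 = (-2)^3 = -8
(-10)*x = (-10)*(-2) = 20
Sum: -8 + 20 - 3 = 9

9


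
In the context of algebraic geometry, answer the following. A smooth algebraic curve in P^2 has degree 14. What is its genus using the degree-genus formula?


Using the genus formula for smooth plane curves:
g = (d-1)(d-2)/2
g = (14-1)(14-2)/2
g = 13*12/2
g = 156/2 = 78

78


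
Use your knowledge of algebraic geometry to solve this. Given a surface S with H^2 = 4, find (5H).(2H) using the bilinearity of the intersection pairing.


Using bilinearity of the intersection pairing on a surface S:
(aH).(bH) = ab * (H.H)
We have H^2 = 4.
D.E = (5H).(2H) = 5*2*4
= 10*4
= 40

40


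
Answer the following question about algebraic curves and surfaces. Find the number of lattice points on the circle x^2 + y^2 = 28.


Systematically check integer values of x where x^2 <= 28.
For each valid x, check if 28 - x^2 is a perfect square.
Total integer solutions found: 0

0


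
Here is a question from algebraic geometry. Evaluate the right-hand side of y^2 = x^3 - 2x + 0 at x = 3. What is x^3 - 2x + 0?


Compute x^3 - 2x + 0 at x = 3:
x^3 = 3^3 = 27
(-2)*x = (-2)*3 = -6
Sum: 27 - 6 + 0 = 21

21


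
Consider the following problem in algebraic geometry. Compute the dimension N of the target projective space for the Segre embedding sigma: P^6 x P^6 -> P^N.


The Segre embedding maps P^m x P^n into P^N via
all products of coordinates from each factor.
N = (m+1)(n+1) - 1
N = (6+1)(6+1) - 1
N = 7*7 - 1
N = 49 - 1 = 48

48


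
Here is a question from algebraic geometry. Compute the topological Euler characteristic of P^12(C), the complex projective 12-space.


The complex projective space P^12 has one cell in each even real dimension 0, 2, ..., 24.
The cohomology groups are H^{2k}(P^12) = Z for k = 0,...,12, and 0 otherwise.
Euler characteristic = sum of Betti numbers = 1 per even-dimensional cohomology group.
chi(P^12) = 12 + 1 = 13

13


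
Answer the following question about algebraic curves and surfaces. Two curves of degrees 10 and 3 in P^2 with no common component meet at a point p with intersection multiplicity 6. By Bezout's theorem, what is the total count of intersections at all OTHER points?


By Bezout's theorem, the total intersection number is d1 * d2.
Total = 10 * 3 = 30
Intersection multiplicity at p = 6
Remaining intersections = 30 - 6 = 24

24


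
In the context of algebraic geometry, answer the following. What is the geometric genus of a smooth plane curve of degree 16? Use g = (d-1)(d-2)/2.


Using the genus formula for smooth plane curves:
g = (d-1)(d-2)/2
g = (16-1)(16-2)/2
g = 15*14/2
g = 210/2 = 105

105


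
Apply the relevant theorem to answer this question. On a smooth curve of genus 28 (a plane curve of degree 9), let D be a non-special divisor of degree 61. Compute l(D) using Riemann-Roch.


First, compute the genus of a smooth plane curve of degree 9:
g = (d-1)(d-2)/2 = (9-1)(9-2)/2 = 28
For a non-special divisor D (i.e., h^1(D) = 0), Riemann-Roch gives:
l(D) = deg(D) - g + 1
Since deg(D) = 61 >= 2g - 1 = 55, D is non-special.
l(D) = 61 - 28 + 1 = 34

34


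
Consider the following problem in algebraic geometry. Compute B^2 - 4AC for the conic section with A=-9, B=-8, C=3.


The discriminant of a conic Ax^2 + Bxy + Cy^2 + ... = 0 is B^2 - 4AC.
B^2 = (-8)^2 = 64
4AC = 4*(-9)*3 = -108
Discriminant = 64 + 108 = 172

172


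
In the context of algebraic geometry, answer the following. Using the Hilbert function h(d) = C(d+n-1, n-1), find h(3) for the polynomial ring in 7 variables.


The Hilbert function for the polynomial ring in 7 variables is:
h(d) = C(d+n-1, n-1)
h(3) = C(3+7-1, 7-1) = C(9, 6)
= 9! / (6! * 3!)
= 84

84


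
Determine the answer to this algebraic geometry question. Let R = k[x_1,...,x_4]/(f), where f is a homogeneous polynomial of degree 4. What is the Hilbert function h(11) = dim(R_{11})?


For R = k[x_1,...,x_n]/(f) with f homogeneous of degree e:
The Hilbert series is (1 - t^e)/(1 - t)^n.
So h(d) = C(d+n-1, n-1) - C(d-e+n-1, n-1) for d >= e.
With n=4, e=4, d=11:
C(11+4-1, 4-1) = C(14, 3) = 364
C(11-4+4-1, 4-1) = C(10, 3) = 120
h(11) = 364 - 120 = 244

244


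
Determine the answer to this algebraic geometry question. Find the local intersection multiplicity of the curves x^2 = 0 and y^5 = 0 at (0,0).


The intersection multiplicity of V(x^a) and V(y^b) at the origin is:
I(O; V(x^2), V(y^5)) = dim_k(k[x,y]/(x^2, y^5))
A basis for k[x,y]/(x^2, y^5) is the set of monomials x^i * y^j
where 0 <= i < 2 and 0 <= j < 5.
The number of such monomials is 2 * 5 = 10

10


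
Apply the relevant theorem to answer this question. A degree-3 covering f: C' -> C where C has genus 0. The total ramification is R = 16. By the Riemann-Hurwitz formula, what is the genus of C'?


Riemann-Hurwitz formula: 2g' - 2 = d(2g - 2) + R
Given: d = 3, g = 0, R = 16
2g' - 2 = 3*(2*0 - 2) + 16
2g' - 2 = 3*(-2) + 16
2g' - 2 = -6 + 16 = 10
2g' = 12
g' = 6

6


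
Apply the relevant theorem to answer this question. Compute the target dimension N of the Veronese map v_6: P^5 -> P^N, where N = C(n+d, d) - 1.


The Veronese embedding v_d: P^n -> P^N maps each point to all
degree-d monomials in n+1 homogeneous coordinates.
N = C(n+d, d) - 1
N = C(5+6, 6) - 1
N = C(11, 6) - 1
C(11, 6) = 462
N = 462 - 1 = 461

461


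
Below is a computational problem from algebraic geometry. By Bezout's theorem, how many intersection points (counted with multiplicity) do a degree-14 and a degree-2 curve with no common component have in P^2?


Bezout's theorem states the intersection count equals the product of degrees.
Intersection count = 14 * 2 = 28

28


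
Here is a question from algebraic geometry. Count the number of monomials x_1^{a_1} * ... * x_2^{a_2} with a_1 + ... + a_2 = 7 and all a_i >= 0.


The number of degree-7 monomials in 2 variables is C(d+n-1, n-1).
= C(7+2-1, 2-1) = C(8, 1)
= 8

8


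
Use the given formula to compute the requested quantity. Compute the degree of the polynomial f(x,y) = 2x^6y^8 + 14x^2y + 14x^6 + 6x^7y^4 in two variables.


Examine each term for its total degree (sum of exponents).
  Term '2x^6y^8' has total degree 6+8 = 14.
  Term '14x^2y' has total degree 2+1 = 3.
  Term '14x^6' has total degree 6+0 = 6.
  Term '6x^7y^4' has total degree 7+4 = 11.
The maximum total degree among all terms is 14.

14


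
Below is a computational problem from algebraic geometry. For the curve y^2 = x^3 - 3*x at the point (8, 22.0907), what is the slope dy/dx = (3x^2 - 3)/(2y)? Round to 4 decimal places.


Using implicit differentiation of y^2 = x^3 - 3*x:
2y * dy/dx = 3x^2 - 3
dy/dx = (3x^2 - 3)/(2y)
Numerator: 3*8^2 - 3 = 189
Denominator: 2*22.0907 = 44.1814
dy/dx = 189/44.1814 = 4.2778

4.2778


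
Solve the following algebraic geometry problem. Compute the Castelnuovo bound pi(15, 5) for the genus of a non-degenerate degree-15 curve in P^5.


Castelnuovo's bound: write d - 1 = m(r-1) + epsilon with 0 <= epsilon < r-1.
d - 1 = 15 - 1 = 14
r - 1 = 5 - 1 = 4
14 = 3*4 + 2, so m = 3, epsilon = 2
pi(d, r) = m(m-1)(r-1)/2 + m*epsilon
= 3*2*4/2 + 3*2
= 24/2 + 6
= 12 + 6 = 18

18


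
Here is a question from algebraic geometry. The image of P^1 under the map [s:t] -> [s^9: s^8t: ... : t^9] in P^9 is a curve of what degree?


The rational normal curve in P^9 is the image of P^1 under the 9-uple Veronese.
A general hyperplane in P^9 pulls back to a degree-9 form on P^1, which has 9 zeros,
so the curve meets a general hyperplane in 9 points. Degree = 9.

9


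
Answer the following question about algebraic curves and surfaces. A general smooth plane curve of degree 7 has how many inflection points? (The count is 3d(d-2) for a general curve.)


For a general smooth plane curve C of degree d, the inflection points are
the intersection of C with its Hessian curve, which has degree 3(d-2).
By Bezout, the total intersection number is d * 3(d-2) = 7 * 15 = 105.
For a general curve every flex is ordinary, so each contributes
multiplicity 1 to C·Hess(C), and the number of distinct inflection
points is 3d(d-2).
Inflection points = 3*7*(7-2) = 3*7*5 = 105

105


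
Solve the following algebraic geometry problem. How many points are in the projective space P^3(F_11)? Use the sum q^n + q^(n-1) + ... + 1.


P^3(F_11) has (q^(n+1) - 1)/(q - 1) points.
= 11^3 + 11^2 + 11^1 + 11^0
= 1331 + 121 + 11 + 1
= 1464

1464


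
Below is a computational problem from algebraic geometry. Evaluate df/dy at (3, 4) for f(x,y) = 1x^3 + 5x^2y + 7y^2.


df/dy = 5*x^2 + 2*7*y^1
At (3,4): 5*3^2 + 2*7*4^1
= 45 + 56
= 101

101


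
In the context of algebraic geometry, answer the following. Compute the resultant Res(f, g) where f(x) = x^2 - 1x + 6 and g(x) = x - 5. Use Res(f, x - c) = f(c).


For Res(f, x - c), we evaluate f at x = c.
f(5) = 5^2 - 1*5 + 6
= 25 - 5 + 6
= 20 + 6 = 26
Res(f, g) = 26

26


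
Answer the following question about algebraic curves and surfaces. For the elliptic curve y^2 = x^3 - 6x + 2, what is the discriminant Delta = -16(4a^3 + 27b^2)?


Compute each component:
4a^3 = 4*(-6)^3 = 4*(-216) = -864
27b^2 = 27*2^2 = 27*4 = 108
4a^3 + 27b^2 = -864 + 108 = -756
Delta = -16*(-756) = 12096

12096


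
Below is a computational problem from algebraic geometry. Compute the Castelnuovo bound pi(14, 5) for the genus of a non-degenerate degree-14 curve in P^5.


Castelnuovo's bound: write d - 1 = m(r-1) + epsilon with 0 <= epsilon < r-1.
d - 1 = 14 - 1 = 13
r - 1 = 5 - 1 = 4
13 = 3*4 + 1, so m = 3, epsilon = 1
pi(d, r) = m(m-1)(r-1)/2 + m*epsilon
= 3*2*4/2 + 3*1
= 24/2 + 3
= 12 + 3 = 15

15


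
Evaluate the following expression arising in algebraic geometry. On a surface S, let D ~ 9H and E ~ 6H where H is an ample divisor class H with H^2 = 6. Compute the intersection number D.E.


Using bilinearity of the intersection pairing on a surface S:
(aH).(bH) = ab * (H.H)
We have H^2 = 6.
D.E = (9H).(6H) = 9*6*6
= 54*6
= 324

324


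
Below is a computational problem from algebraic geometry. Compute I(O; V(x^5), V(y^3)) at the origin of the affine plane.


The intersection multiplicity of V(x^a) and V(y^b) at the origin is:
I(O; V(x^5), V(y^3)) = dim_k(k[x,y]/(x^5, y^3))
A basis for k[x,y]/(x^5, y^3) is the set of monomials x^i * y^j
where 0 <= i < 5 and 0 <= j < 3.
The number of such monomials is 5 * 3 = 15

15


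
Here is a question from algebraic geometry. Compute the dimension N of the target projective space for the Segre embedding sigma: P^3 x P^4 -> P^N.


The Segre embedding maps P^m x P^n into P^N via
all products of coordinates from each factor.
N = (m+1)(n+1) - 1
N = (3+1)(4+1) - 1
N = 4*5 - 1
N = 20 - 1 = 19

19


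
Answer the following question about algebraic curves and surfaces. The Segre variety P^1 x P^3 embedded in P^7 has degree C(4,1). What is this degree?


The degree of the Segre variety P^1 x P^3 is C(m+n, m).
= C(4, 1)
= 4

4


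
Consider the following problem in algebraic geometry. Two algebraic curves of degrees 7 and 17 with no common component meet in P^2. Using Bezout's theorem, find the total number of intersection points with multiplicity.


Bezout's theorem states the intersection count equals the product of degrees.
Intersection count = 7 * 17 = 119

119


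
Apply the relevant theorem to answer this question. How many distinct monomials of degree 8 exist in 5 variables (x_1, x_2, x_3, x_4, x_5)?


The number of degree-8 monomials in 5 variables is C(d+n-1, n-1).
= C(8+5-1, 5-1) = C(12, 4)
= 495

495


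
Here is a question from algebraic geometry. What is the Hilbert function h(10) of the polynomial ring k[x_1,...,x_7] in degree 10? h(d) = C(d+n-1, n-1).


The Hilbert function for the polynomial ring in 7 variables is:
h(d) = C(d+n-1, n-1)
h(10) = C(10+7-1, 7-1) = C(16, 6)
= 16! / (6! * 10!)
= 8008

8008


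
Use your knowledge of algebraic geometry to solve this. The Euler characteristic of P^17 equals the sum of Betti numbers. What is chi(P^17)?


The complex projective space P^17 has one cell in each even real dimension 0, 2, ..., 34.
The cohomology groups are H^{2k}(P^17) = Z for k = 0,...,17, and 0 otherwise.
Euler characteristic = sum of Betti numbers = 1 per even-dimensional cohomology group.
chi(P^17) = 17 + 1 = 18

18


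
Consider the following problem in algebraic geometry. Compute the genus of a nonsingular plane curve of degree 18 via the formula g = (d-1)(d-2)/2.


Using the genus formula for smooth plane curves:
g = (d-1)(d-2)/2
g = (18-1)(18-2)/2
g = 17*16/2
g = 272/2 = 136

136


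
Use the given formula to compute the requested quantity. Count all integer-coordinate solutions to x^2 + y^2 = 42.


Systematically check integer values of x where x^2 <= 42.
For each valid x, check if 42 - x^2 is a perfect square.
Total integer solutions found: 0

0


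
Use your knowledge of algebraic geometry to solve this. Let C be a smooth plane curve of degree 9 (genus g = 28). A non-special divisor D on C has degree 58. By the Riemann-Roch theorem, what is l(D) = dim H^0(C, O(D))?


First, compute the genus of a smooth plane curve of degree 9:
g = (d-1)(d-2)/2 = (9-1)(9-2)/2 = 28
For a non-special divisor D (i.e., h^1(D) = 0), Riemann-Roch gives:
l(D) = deg(D) - g + 1
Since deg(D) = 58 >= 2g - 1 = 55, D is non-special.
l(D) = 58 - 28 + 1 = 31

31


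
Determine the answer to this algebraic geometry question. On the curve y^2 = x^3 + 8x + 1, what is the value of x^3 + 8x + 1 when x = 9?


Compute x^3 + 8x + 1 at x = 9:
x^3 = 9^3 = 729
8*x = 8*9 = 72
Sum: 729 + 72 + 1 = 802

802


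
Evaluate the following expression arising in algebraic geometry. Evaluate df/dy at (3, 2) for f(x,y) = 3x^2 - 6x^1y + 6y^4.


df/dy = (-6)*x^1 + 4*6*y^3
At (3,2): (-6)*3^1 + 4*6*2^3
= -18 + 192
= 174

174


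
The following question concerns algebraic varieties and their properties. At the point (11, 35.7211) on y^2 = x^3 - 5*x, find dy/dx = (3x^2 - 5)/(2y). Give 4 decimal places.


Using implicit differentiation of y^2 = x^3 - 5*x:
2y * dy/dx = 3x^2 - 5
dy/dx = (3x^2 - 5)/(2y)
Numerator: 3*11^2 - 5 = 358
Denominator: 2*35.7211 = 71.4422
dy/dx = 358/71.4422 = 5.0110

5.0110


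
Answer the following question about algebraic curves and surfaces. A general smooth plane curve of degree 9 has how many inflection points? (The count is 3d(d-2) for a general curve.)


For a general smooth plane curve C of degree d, the inflection points are
the intersection of C with its Hessian curve, which has degree 3(d-2).
By Bezout, the total intersection number is d * 3(d-2) = 9 * 21 = 189.
For a general curve every flex is ordinary, so each contributes
multiplicity 1 to C·Hess(C), and the number of distinct inflection
points is 3d(d-2).
Inflection points = 3*9*(9-2) = 3*9*7 = 189

189


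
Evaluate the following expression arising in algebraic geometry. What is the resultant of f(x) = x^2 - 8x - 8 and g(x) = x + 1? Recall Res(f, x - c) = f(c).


For Res(f, x - c), we evaluate f at x = c.
f(-1) = (-1)^2 - 8*(-1) - 8
= 1 + 8 - 8
= 9 - 8 = 1
Res(f, g) = 1

1


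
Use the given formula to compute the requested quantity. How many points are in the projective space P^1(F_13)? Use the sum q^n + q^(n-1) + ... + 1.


P^1(F_13) has (q^(n+1) - 1)/(q - 1) points.
= 13^1 + 13^0
= 13 + 1
= 14

14


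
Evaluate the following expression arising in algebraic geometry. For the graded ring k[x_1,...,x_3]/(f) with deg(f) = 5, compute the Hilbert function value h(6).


For R = k[x_1,...,x_n]/(f) with f homogeneous of degree e:
The Hilbert series is (1 - t^e)/(1 - t)^n.
So h(d) = C(d+n-1, n-1) - C(d-e+n-1, n-1) for d >= e.
With n=3, e=5, d=6:
C(6+3-1, 3-1) = C(8, 2) = 28
C(6-5+3-1, 3-1) = C(3, 2) = 3
h(6) = 28 - 3 = 25

25


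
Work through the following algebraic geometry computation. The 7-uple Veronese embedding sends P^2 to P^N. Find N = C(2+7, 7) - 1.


The Veronese embedding v_d: P^n -> P^N maps each point to all
degree-d monomials in n+1 homogeneous coordinates.
N = C(n+d, d) - 1
N = C(2+7, 7) - 1
N = C(9, 7) - 1
C(9, 7) = 36
N = 36 - 1 = 35

35


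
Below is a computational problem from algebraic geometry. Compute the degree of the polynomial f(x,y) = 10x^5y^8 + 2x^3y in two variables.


Examine each term for its total degree (sum of exponents).
  Term '10x^5y^8' has total degree 5+8 = 13.
  Term '2x^3y' has total degree 3+1 = 4.
The maximum total degree among all terms is 13.

13


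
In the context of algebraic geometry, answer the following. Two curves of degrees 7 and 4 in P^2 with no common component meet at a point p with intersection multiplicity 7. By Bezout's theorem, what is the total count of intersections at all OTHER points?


By Bezout's theorem, the total intersection number is d1 * d2.
Total = 7 * 4 = 28
Intersection multiplicity at p = 7
Remaining intersections = 28 - 7 = 21

21


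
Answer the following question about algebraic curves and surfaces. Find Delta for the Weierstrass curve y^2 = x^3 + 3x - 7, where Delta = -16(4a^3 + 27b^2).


Compute each component:
4a^3 = 4*3^3 = 4*27 = 108
27b^2 = 27*(-7)^2 = 27*49 = 1323
4a^3 + 27b^2 = 108 + 1323 = 1431
Delta = -16*1431 = -22896

-22896


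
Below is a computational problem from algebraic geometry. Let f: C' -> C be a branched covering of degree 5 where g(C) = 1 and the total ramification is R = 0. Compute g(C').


Riemann-Hurwitz formula: 2g' - 2 = d(2g - 2) + R
Given: d = 5, g = 1, R = 0
2g' - 2 = 5*(2*1 - 2) + 0
2g' - 2 = 5*0 + 0
2g' - 2 = 0 + 0 = 0
2g' = 2
g' = 1

1


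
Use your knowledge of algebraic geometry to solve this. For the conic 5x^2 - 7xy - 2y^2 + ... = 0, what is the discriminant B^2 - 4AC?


The discriminant of a conic Ax^2 + Bxy + Cy^2 + ... = 0 is B^2 - 4AC.
B^2 = (-7)^2 = 49
4AC = 4*5*(-2) = -40
Discriminant = 49 + 40 = 89

89


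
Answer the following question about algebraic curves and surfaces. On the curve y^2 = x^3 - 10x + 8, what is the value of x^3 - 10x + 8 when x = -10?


Compute x^3 - 10x + 8 at x = -10:
x^3 = (-10)^3 = -1000
(-10)*x = (-10)*(-10) = 100
Sum: -1000 + 100 + 8 = -892

-892


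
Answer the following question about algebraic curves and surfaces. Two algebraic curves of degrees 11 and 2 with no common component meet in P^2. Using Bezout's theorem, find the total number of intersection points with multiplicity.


Bezout's theorem states the intersection count equals the product of degrees.
Intersection count = 11 * 2 = 22

22


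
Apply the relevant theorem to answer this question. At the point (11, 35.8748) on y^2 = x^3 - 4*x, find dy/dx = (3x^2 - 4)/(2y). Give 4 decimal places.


Using implicit differentiation of y^2 = x^3 - 4*x:
2y * dy/dx = 3x^2 - 4
dy/dx = (3x^2 - 4)/(2y)
Numerator: 3*11^2 - 4 = 359
Denominator: 2*35.8748 = 71.7496
dy/dx = 359/71.7496 = 5.0035

5.0035


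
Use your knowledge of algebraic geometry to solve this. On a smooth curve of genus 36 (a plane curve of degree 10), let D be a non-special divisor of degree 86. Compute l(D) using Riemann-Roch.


First, compute the genus of a smooth plane curve of degree 10:
g = (d-1)(d-2)/2 = (10-1)(10-2)/2 = 36
For a non-special divisor D (i.e., h^1(D) = 0), Riemann-Roch gives:
l(D) = deg(D) - g + 1
Since deg(D) = 86 >= 2g - 1 = 71, D is non-special.
l(D) = 86 - 36 + 1 = 51

51


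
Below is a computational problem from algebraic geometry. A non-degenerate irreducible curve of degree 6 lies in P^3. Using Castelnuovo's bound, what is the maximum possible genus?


Castelnuovo's bound: write d - 1 = m(r-1) + epsilon with 0 <= epsilon < r-1.
d - 1 = 6 - 1 = 5
r - 1 = 3 - 1 = 2
5 = 2*2 + 1, so m = 2, epsilon = 1
pi(d, r) = m(m-1)(r-1)/2 + m*epsilon
= 2*1*2/2 + 2*1
= 4/2 + 2
= 2 + 2 = 4

4


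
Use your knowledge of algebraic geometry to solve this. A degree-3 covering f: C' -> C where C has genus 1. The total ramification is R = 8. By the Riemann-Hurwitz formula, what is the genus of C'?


Riemann-Hurwitz formula: 2g' - 2 = d(2g - 2) + R
Given: d = 3, g = 1, R = 8
2g' - 2 = 3*(2*1 - 2) + 8
2g' - 2 = 3*0 + 8
2g' - 2 = 0 + 8 = 8
2g' = 10
g' = 5

5


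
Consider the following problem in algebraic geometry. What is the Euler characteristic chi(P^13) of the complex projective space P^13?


The complex projective space P^13 has one cell in each even real dimension 0, 2, ..., 26.
The cohomology groups are H^{2k}(P^13) = Z for k = 0,...,13, and 0 otherwise.
Euler characteristic = sum of Betti numbers = 1 per even-dimensional cohomology group.
chi(P^13) = 13 + 1 = 14

14


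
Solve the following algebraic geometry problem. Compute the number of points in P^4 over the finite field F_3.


P^4(F_3) has (q^(n+1) - 1)/(q - 1) points.
= 3^4 + 3^3 + 3^2 + 3^1 + 3^0
= 81 + 27 + 9 + 3 + 1
= 121

121


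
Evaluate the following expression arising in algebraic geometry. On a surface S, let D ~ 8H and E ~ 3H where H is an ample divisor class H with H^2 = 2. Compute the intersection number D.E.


Using bilinearity of the intersection pairing on a surface S:
(aH).(bH) = ab * (H.H)
We have H^2 = 2.
D.E = (8H).(3H) = 8*3*2
= 24*2
= 48

48


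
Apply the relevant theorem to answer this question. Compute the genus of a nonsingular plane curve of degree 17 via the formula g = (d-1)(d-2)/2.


Using the genus formula for smooth plane curves:
g = (d-1)(d-2)/2
g = (17-1)(17-2)/2
g = 16*15/2
g = 240/2 = 120

120


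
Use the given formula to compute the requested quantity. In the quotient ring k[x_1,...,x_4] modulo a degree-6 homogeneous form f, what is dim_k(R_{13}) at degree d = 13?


For R = k[x_1,...,x_n]/(f) with f homogeneous of degree e:
The Hilbert series is (1 - t^e)/(1 - t)^n.
So h(d) = C(d+n-1, n-1) - C(d-e+n-1, n-1) for d >= e.
With n=4, e=6, d=13:
C(13+4-1, 4-1) = C(16, 3) = 560
C(13-6+4-1, 4-1) = C(10, 3) = 120
h(13) = 560 - 120 = 440

440


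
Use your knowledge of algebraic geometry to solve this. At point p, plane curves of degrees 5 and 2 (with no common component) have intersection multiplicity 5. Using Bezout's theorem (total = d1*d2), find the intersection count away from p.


By Bezout's theorem, the total intersection number is d1 * d2.
Total = 5 * 2 = 10
Intersection multiplicity at p = 5
Remaining intersections = 10 - 5 = 5

5


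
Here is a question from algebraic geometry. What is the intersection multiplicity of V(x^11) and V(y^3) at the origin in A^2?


The intersection multiplicity of V(x^a) and V(y^b) at the origin is:
I(O; V(x^11), V(y^3)) = dim_k(k[x,y]/(x^11, y^3))
A basis for k[x,y]/(x^11, y^3) is the set of monomials x^i * y^j
where 0 <= i < 11 and 0 <= j < 3.
The number of such monomials is 11 * 3 = 33

33


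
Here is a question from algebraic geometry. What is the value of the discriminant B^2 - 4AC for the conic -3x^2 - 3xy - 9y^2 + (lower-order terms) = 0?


The discriminant of a conic Ax^2 + Bxy + Cy^2 + ... = 0 is B^2 - 4AC.
B^2 = (-3)^2 = 9
4AC = 4*(-3)*(-9) = 108
Discriminant = 9 - 108 = -99

-99


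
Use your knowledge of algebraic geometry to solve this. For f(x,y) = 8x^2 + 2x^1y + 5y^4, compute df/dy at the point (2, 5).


df/dy = 2*x^1 + 4*5*y^3
At (2,5): 2*2^1 + 4*5*5^3
= 4 + 2500
= 2504

2504


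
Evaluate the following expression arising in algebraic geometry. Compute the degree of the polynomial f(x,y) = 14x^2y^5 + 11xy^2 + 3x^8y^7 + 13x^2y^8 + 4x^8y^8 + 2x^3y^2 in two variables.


Examine each term for its total degree (sum of exponents).
  Term '14x^2y^5' has total degree 2+5 = 7.
  Term '11xy^2' has total degree 1+2 = 3.
  Term '3x^8y^7' has total degree 8+7 = 15.
  Term '13x^2y^8' has total degree 2+8 = 10.
  Term '4x^8y^8' has total degree 8+8 = 16.
  Term '2x^3y^2' has total degree 3+2 = 5.
The maximum total degree among all terms is 16.

16


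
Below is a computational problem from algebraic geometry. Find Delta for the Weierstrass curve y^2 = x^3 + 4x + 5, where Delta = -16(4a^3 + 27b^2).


Compute each component:
4a^3 = 4*4^3 = 4*64 = 256
27b^2 = 27*5^2 = 27*25 = 675
4a^3 + 27b^2 = 256 + 675 = 931
Delta = -16*931 = -14896

-14896


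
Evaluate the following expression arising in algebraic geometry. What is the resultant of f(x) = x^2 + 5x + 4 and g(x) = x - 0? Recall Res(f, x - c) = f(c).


For Res(f, x - c), we evaluate f at x = c.
f(0) = 0^2 + 5*0 + 4
= 0 + 0 + 4
= 0 + 4 = 4
Res(f, g) = 4

4


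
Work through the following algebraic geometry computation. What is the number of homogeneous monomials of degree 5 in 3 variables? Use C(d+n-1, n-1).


The number of degree-5 monomials in 3 variables is C(d+n-1, n-1).
= C(5+3-1, 3-1) = C(7, 2)
= 21

21


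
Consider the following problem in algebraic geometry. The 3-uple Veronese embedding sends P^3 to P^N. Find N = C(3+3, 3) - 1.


The Veronese embedding v_d: P^n -> P^N maps each point to all
degree-d monomials in n+1 homogeneous coordinates.
N = C(n+d, d) - 1
N = C(3+3, 3) - 1
N = C(6, 3) - 1
C(6, 3) = 20
N = 20 - 1 = 19

19


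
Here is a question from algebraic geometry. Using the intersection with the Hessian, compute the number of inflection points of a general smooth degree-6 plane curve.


For a general smooth plane curve C of degree d, the inflection points are
the intersection of C with its Hessian curve, which has degree 3(d-2).
By Bezout, the total intersection number is d * 3(d-2) = 6 * 12 = 72.
For a general curve every flex is ordinary, so each contributes
multiplicity 1 to C·Hess(C), and the number of distinct inflection
points is 3d(d-2).
Inflection points = 3*6*(6-2) = 3*6*4 = 72

72


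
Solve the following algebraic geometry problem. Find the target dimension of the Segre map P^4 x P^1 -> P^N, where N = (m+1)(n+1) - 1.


The Segre embedding maps P^m x P^n into P^N via
all products of coordinates from each factor.
N = (m+1)(n+1) - 1
N = (4+1)(1+1) - 1
N = 5*2 - 1
N = 10 - 1 = 9

9


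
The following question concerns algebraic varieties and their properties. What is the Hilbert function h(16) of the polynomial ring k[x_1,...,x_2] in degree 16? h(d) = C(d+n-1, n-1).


The Hilbert function for the polynomial ring in 2 variables is:
h(d) = C(d+n-1, n-1)
h(16) = C(16+2-1, 2-1) = C(17, 1)
= 17! / (1! * 16!)
= 17

17


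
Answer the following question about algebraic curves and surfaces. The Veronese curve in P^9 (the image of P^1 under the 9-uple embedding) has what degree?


The rational normal curve in P^9 is the image of P^1 under the 9-uple Veronese.
A general hyperplane in P^9 pulls back to a degree-9 form on P^1, which has 9 zeros,
so the curve meets a general hyperplane in 9 points. Degree = 9.

9


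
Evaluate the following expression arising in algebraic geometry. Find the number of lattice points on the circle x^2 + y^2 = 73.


Systematically check integer values of x where x^2 <= 73.
For each valid x, check if 73 - x^2 is a perfect square.
x=3: 73 - 9 = 64, sqrt = 8 (valid)
x=8: 73 - 64 = 9, sqrt = 3 (valid)
Total integer solutions found: 8

8


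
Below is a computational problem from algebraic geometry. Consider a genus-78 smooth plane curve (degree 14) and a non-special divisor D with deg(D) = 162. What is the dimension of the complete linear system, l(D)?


First, compute the genus of a smooth plane curve of degree 14:
g = (d-1)(d-2)/2 = (14-1)(14-2)/2 = 78
For a non-special divisor D (i.e., h^1(D) = 0), Riemann-Roch gives:
l(D) = deg(D) - g + 1
Since deg(D) = 162 >= 2g - 1 = 155, D is non-special.
l(D) = 162 - 78 + 1 = 85

85


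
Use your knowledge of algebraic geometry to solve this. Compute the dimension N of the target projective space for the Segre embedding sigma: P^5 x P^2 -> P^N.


The Segre embedding maps P^m x P^n into P^N via
all products of coordinates from each factor.
N = (m+1)(n+1) - 1
N = (5+1)(2+1) - 1
N = 6*3 - 1
N = 18 - 1 = 17

17


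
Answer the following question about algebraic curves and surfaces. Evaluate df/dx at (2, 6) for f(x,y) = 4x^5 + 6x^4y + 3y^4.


df/dx = 5*4*x^4 + 4*6*x^3*y
At (2,6): 5*4*2^4 + 4*6*2^3*6
= 320 + 1152
= 1472

1472


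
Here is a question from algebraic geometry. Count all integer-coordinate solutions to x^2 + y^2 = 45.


Systematically check integer values of x where x^2 <= 45.
For each valid x, check if 45 - x^2 is a perfect square.
x=3: 45 - 9 = 36, sqrt = 6 (valid)
x=6: 45 - 36 = 9, sqrt = 3 (valid)
Total integer solutions found: 8

8


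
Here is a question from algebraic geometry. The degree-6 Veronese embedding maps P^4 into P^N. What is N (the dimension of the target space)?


The Veronese embedding v_d: P^n -> P^N maps each point to all
degree-d monomials in n+1 homogeneous coordinates.
N = C(n+d, d) - 1
N = C(4+6, 6) - 1
N = C(10, 6) - 1
C(10, 6) = 210
N = 210 - 1 = 209

209


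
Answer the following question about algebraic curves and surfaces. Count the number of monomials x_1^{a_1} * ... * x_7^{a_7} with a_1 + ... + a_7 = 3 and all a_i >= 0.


The number of degree-3 monomials in 7 variables is C(d+n-1, n-1).
= C(3+7-1, 7-1) = C(9, 6)
= 84

84


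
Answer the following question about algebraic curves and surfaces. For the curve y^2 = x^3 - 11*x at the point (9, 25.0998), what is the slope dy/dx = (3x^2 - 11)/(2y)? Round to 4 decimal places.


Using implicit differentiation of y^2 = x^3 - 11*x:
2y * dy/dx = 3x^2 - 11
dy/dx = (3x^2 - 11)/(2y)
Numerator: 3*9^2 - 11 = 232
Denominator: 2*25.0998 = 50.1996
dy/dx = 232/50.1996 = 4.6216

4.6216


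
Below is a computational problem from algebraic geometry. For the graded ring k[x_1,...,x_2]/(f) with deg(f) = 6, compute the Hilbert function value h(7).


For R = k[x_1,...,x_n]/(f) with f homogeneous of degree e:
The Hilbert series is (1 - t^e)/(1 - t)^n.
So h(d) = C(d+n-1, n-1) - C(d-e+n-1, n-1) for d >= e.
With n=2, e=6, d=7:
C(7+2-1, 2-1) = C(8, 1) = 8
C(7-6+2-1, 2-1) = C(2, 1) = 2
h(7) = 8 - 2 = 6

6


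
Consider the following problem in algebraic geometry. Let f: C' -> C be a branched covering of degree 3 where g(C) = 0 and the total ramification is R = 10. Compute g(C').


Riemann-Hurwitz formula: 2g' - 2 = d(2g - 2) + R
Given: d = 3, g = 0, R = 10
2g' - 2 = 3*(2*0 - 2) + 10
2g' - 2 = 3*(-2) + 10
2g' - 2 = -6 + 10 = 4
2g' = 6
g' = 3

3


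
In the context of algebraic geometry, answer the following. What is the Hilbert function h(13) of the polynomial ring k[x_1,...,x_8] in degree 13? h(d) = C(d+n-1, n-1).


The Hilbert function for the polynomial ring in 8 variables is:
h(d) = C(d+n-1, n-1)
h(13) = C(13+8-1, 8-1) = C(20, 7)
= 20! / (7! * 13!)
= 77520

77520


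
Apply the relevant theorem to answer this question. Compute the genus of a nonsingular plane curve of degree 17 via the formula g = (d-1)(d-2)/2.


Using the genus formula for smooth plane curves:
g = (d-1)(d-2)/2
g = (17-1)(17-2)/2
g = 16*15/2
g = 240/2 = 120

120


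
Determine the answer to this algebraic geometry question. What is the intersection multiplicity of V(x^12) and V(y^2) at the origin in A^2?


The intersection multiplicity of V(x^a) and V(y^b) at the origin is:
I(O; V(x^12), V(y^2)) = dim_k(k[x,y]/(x^12, y^2))
A basis for k[x,y]/(x^12, y^2) is the set of monomials x^i * y^j
where 0 <= i < 12 and 0 <= j < 2.
The number of such monomials is 12 * 2 = 24

24
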